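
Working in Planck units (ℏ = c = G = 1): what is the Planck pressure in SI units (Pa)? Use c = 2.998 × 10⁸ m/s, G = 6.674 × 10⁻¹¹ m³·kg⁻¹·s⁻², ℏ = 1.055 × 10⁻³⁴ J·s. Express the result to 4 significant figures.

The unique combination of the constants set to 1 with dimensions of pressure is p_P = c⁷/(ℏG²).
  = 2.177 × 10⁵⁹ / 4.699 × 10⁻⁵⁵
  = 4.632 × 10¹¹³ Pa

4.632 × 10¹¹³ Pa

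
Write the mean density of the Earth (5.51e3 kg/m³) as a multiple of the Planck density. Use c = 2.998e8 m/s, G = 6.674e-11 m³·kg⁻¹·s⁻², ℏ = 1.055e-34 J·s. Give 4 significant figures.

Planck density: ρ_P = c⁵/(ℏG²) = 5.154e96 kg/m³.
5.51e3 / 5.154e96 = 1.069e-93

1.069e-93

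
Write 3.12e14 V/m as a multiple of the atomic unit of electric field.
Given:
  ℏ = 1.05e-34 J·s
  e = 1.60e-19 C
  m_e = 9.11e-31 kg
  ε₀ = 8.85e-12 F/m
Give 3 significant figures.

599

atomic unit of electric field: E_au = E_h/(e a₀) = m_e²e⁵/((4πε₀)³ℏ⁴) = 5.20e11 V/m.
3.12e14 / 5.20e11 = 599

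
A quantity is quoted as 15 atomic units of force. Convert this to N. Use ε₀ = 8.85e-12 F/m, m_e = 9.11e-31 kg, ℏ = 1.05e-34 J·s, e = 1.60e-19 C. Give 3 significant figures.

One atomic unit of force: F_au = E_h/a₀ = m_e²e⁶/((4πε₀)³ℏ⁴) = 8.33e-8 N.
15 × 8.33e-8 N = 1.25e-6 N

1.25e-6 N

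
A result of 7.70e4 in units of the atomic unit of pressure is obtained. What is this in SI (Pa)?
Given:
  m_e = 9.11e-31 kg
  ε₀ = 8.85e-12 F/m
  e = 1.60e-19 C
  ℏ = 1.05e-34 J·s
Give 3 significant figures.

One atomic unit of pressure: P_au = E_h/a₀³ = m_e⁴e¹⁰/((4πε₀)⁵ℏ⁸) = 3.01e13 Pa.
7.70e4 × 3.01e13 Pa = 2.32e18 Pa

2.32e18 Pa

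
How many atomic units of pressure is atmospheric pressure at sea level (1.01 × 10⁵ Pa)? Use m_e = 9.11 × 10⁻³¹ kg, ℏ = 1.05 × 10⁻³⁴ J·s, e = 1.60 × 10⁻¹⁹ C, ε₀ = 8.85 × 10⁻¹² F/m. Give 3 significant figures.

3.35 × 10⁻⁹

atomic unit of pressure: P_au = E_h/a₀³ = m_e⁴e¹⁰/((4πε₀)⁵ℏ⁸) = 3.01 × 10¹³ Pa.
1.01 × 10⁵ / 3.01 × 10¹³ = 3.35 × 10⁻⁹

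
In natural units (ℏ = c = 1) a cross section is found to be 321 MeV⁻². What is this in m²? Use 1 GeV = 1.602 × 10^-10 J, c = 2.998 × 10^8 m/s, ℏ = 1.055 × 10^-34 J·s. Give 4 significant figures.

1.251 × 10^-23 m²

Area is [L]² = [E]⁻²·(ℏc)²; restore (ℏc)².
1 GeV⁻² → (ℏc)² × (1 GeV in J)⁻² = 3.898 × 10^-32 m².
Convert the energy scale: 321 MeV⁻² = 3.21 × 10^8 GeV⁻².
Result: 3.21 × 10^8 × 3.898 × 10^-32 = 1.251 × 10^-23 m².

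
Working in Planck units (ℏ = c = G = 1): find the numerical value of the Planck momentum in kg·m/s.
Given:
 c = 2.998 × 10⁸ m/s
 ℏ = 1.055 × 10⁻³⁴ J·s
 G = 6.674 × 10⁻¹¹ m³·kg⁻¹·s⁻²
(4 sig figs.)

From ℏ = c = G = 1 the momentum scale is p_P = √(ℏc³/G).
  = √(42.60)
  = 6.527 kg·m/s

6.527 kg·m/s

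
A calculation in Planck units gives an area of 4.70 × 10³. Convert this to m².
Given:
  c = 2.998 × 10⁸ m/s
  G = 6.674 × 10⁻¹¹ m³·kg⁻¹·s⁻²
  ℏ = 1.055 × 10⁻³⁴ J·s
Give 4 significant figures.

One Planck area: A_P = ℏG/c³ = 2.613 × 10⁻⁷⁰ m².
4.70 × 10³ × 2.613 × 10⁻⁷⁰ m² = 1.228 × 10⁻⁶⁶ m²

1.228 × 10⁻⁶⁶ m²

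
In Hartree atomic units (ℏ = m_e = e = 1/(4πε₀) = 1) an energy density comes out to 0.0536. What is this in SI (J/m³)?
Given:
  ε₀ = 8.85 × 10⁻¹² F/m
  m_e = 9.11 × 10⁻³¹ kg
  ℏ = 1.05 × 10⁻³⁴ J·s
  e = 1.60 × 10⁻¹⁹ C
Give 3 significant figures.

One atomic unit of energy density: u_au = E_h/a₀³ = m_e⁴e¹⁰/((4πε₀)⁵ℏ⁸) = 3.01 × 10¹³ J/m³.
0.0536 × 3.01 × 10¹³ J/m³ = 1.61 × 10¹² J/m³

1.61 × 10¹² J/m³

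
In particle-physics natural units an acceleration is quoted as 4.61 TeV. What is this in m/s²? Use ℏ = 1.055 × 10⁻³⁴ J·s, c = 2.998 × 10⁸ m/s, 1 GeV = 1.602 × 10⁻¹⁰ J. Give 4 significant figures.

2.099 × 10³⁶ m/s²

Acceleration is [L]/[T]² = c·[E]/ℏ.
1 GeV → c/ℏ × (1 GeV in J) = 4.552 × 10³² m/s².
Convert the energy scale: 4.61 TeV = 4.61 × 10³ GeV.
Result: 4.61 × 10³ × 4.552 × 10³² = 2.099 × 10³⁶ m/s².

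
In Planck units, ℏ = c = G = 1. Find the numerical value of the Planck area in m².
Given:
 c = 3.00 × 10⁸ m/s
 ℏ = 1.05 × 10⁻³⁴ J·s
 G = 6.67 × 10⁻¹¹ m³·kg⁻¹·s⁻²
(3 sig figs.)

2.59 × 10⁻⁷⁰ m²

From ℏ = c = G = 1 the area scale is A_P = ℏG/c³.
  = 7.00 × 10⁻⁴⁵ / 2.70 × 10²⁵
  = 2.59 × 10⁻⁷⁰ m²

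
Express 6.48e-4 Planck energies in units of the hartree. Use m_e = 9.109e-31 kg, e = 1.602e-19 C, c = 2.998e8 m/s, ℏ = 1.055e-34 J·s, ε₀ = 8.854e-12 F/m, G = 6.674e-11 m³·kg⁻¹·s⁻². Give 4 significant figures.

Planck energy: E_P = √(ℏc⁵/G) = 1.957e9 J
hartree: E_h = m_e e⁴/(4πε₀ℏ)² = 4.354e-18 J
6.48e-4 × 1.957e9 / 4.354e-18 = 2.912e23

2.912e23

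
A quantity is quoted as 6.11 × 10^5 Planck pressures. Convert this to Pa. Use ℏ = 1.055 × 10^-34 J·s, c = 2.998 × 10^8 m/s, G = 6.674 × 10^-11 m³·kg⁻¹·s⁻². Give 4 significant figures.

One Planck pressure: p_P = c⁷/(ℏG²) = 4.632 × 10^113 Pa.
6.11 × 10^5 × 4.632 × 10^113 Pa = 2.830 × 10^119 Pa

2.830 × 10^119 Pa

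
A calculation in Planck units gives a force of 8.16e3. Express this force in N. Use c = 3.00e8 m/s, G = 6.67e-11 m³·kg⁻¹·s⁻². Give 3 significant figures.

One Planck force: F_P = c⁴/G = 1.21e44 N.
8.16e3 × 1.21e44 N = 9.91e47 N

9.91e47 N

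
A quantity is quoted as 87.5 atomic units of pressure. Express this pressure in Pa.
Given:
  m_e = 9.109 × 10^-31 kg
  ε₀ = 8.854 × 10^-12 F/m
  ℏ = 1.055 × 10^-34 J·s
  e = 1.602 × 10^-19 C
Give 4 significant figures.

One atomic unit of pressure: P_au = E_h/a₀³ = m_e⁴e¹⁰/((4πε₀)⁵ℏ⁸) = 2.929 × 10^13 Pa.
87.5 × 2.929 × 10^13 Pa = 2.563 × 10^15 Pa

2.563 × 10^15 Pa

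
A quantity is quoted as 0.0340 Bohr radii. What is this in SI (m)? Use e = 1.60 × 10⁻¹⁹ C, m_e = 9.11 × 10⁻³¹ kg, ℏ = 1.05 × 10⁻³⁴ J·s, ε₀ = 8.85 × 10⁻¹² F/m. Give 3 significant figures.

One Bohr radius: a₀ = 4πε₀ℏ²/(m_e e²) = 5.26 × 10⁻¹¹ m.
0.0340 × 5.26 × 10⁻¹¹ m = 1.79 × 10⁻¹² m

1.79 × 10⁻¹² m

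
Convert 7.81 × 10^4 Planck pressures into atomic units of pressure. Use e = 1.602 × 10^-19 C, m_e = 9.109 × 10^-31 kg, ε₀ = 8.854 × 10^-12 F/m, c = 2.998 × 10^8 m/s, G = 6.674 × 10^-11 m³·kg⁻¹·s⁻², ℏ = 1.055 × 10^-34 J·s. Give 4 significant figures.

1.235 × 10^105

Planck pressure: p_P = c⁷/(ℏG²) = 4.632 × 10^113 Pa
atomic unit of pressure: P_au = E_h/a₀³ = m_e⁴e¹⁰/((4πε₀)⁵ℏ⁸) = 2.929 × 10^13 Pa
7.81 × 10^4 × 4.632 × 10^113 / 2.929 × 10^13 = 1.235 × 10^105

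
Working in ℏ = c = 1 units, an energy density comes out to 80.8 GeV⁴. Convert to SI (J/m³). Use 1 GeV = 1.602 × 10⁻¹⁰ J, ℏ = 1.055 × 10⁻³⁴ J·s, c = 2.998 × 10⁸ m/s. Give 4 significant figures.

1.682 × 10³⁹ J/m³

[E]/[L]³ = [E]⁴/(ℏc)³; restore (ℏc)⁻³.
1 GeV⁴ → 1/(ℏc)³ × (1 GeV in J)⁴ = 2.082 × 10³⁷ J/m³.
Result: 80.8 × 2.082 × 10³⁷ = 1.682 × 10³⁹ J/m³.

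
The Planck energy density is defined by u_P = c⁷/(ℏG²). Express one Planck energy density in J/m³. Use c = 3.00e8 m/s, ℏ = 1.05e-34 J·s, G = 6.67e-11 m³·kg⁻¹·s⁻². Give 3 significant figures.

u_P = c⁷/(ℏG²)
  = 2.19e59 / 4.67e-55
  = 4.68e113 J/m³

4.68e113 J/m³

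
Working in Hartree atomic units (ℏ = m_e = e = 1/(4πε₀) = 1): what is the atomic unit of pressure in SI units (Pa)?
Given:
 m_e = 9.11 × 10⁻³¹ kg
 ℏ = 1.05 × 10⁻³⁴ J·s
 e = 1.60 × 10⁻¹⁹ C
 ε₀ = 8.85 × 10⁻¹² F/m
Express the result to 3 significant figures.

Dimensional analysis gives P_au = E_h/a₀³ = m_e⁴e¹⁰/((4πε₀)⁵ℏ⁸).
E_h = 4.38 × 10⁻¹⁸ J
a₀ = 5.26 × 10⁻¹¹ m
E_h/a₀³ = 3.01 × 10¹³ Pa

3.01 × 10¹³ Pa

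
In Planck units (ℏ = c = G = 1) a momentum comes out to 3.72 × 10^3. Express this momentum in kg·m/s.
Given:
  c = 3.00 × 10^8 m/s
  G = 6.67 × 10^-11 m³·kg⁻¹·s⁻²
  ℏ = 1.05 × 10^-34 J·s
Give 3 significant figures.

2.43 × 10^4 kg·m/s

One Planck momentum: p_P = √(ℏc³/G) = 6.52 kg·m/s.
3.72 × 10^3 × 6.52 kg·m/s = 2.43 × 10^4 kg·m/s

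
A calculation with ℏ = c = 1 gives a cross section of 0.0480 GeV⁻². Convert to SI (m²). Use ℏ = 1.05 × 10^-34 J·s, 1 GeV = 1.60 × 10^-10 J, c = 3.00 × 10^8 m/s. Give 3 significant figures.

1.86 × 10^-33 m²

Area is [L]² = [E]⁻²·(ℏc)²; restore (ℏc)².
1 GeV⁻² → (ℏc)² × (1 GeV in J)⁻² = 3.88 × 10^-32 m².
Result: 0.0480 × 3.88 × 10^-32 = 1.86 × 10^-33 m².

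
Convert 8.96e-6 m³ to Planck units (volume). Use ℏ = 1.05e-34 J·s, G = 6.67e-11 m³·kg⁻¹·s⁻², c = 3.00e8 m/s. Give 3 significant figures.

Planck volume: V_P = (ℏG/c³)^(3/2) = 4.18e-105 m³.
8.96e-6 / 4.18e-105 = 2.14e99

2.14e99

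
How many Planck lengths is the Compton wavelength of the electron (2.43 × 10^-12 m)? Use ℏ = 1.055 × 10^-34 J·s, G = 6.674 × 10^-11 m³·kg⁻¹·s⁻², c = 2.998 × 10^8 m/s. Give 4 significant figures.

1.503 × 10^23

Planck length: ℓ_P = √(ℏG/c³) = 1.616 × 10^-35 m.
2.43 × 10^-12 / 1.616 × 10^-35 = 1.503 × 10^23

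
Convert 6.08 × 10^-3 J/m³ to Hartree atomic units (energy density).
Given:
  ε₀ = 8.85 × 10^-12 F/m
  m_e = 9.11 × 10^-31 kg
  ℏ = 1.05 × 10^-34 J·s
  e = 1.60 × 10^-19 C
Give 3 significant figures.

atomic unit of energy density: u_au = E_h/a₀³ = m_e⁴e¹⁰/((4πε₀)⁵ℏ⁸) = 3.01 × 10^13 J/m³.
6.08 × 10^-3 / 3.01 × 10^13 = 2.02 × 10^-16

2.02 × 10^-16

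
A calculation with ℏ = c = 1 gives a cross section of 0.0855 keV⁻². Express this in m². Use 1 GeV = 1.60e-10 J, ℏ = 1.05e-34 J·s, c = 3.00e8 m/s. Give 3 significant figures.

Area is [L]² = [E]⁻²·(ℏc)²; restore (ℏc)².
1 GeV⁻² → (ℏc)² × (1 GeV in J)⁻² = 3.88e-32 m².
Convert the energy scale: 0.0855 keV⁻² = 8.55e10 GeV⁻².
Result: 8.55e10 × 3.88e-32 = 3.31e-21 m².

3.31e-21 m²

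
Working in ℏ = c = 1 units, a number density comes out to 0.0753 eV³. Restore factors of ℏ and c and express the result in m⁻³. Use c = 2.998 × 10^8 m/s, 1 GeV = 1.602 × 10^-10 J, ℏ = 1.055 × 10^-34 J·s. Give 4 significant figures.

9.784 × 10^18 m⁻³

Number density is [L]⁻³ = [E]³/(ℏc)³.
1 GeV³ → 1/(ℏc)³ × (1 GeV in J)³ = 1.299 × 10^47 m⁻³.
Convert the energy scale: 0.0753 eV³ = 7.53 × 10^-29 GeV³.
Result: 7.53 × 10^-29 × 1.299 × 10^47 = 9.784 × 10^18 m⁻³.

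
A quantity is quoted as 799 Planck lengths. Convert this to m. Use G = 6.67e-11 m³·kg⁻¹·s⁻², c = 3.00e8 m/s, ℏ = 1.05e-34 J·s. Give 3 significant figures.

One Planck length: ℓ_P = √(ℏG/c³) = 1.61e-35 m.
799 × 1.61e-35 m = 1.29e-32 m

1.29e-32 m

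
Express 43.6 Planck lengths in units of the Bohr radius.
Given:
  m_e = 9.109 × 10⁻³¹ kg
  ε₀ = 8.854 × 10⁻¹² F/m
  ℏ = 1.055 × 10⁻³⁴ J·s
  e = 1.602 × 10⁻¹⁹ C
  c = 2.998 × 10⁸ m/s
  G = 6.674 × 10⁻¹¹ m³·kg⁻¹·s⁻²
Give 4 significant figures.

Planck length: ℓ_P = √(ℏG/c³) = 1.616 × 10⁻³⁵ m
Bohr radius: a₀ = 4πε₀ℏ²/(m_e e²) = 5.297 × 10⁻¹¹ m
43.6 × 1.616 × 10⁻³⁵ / 5.297 × 10⁻¹¹ = 1.330 × 10⁻²³

1.330 × 10⁻²³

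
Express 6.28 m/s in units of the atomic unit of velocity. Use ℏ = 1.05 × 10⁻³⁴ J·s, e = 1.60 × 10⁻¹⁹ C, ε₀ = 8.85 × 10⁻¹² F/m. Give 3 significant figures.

atomic unit of velocity: v_au = e²/(4πε₀ℏ) = 2.19 × 10⁶ m/s.
6.28 / 2.19 × 10⁶ = 2.86 × 10⁻⁶

2.86 × 10⁻⁶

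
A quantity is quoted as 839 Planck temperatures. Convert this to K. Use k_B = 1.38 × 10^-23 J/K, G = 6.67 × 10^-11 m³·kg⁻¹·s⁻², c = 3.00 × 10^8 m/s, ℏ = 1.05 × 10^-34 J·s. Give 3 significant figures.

One Planck temperature: T_P = √(ℏc⁵/G) / k_B = 1.42 × 10^32 K.
839 × 1.42 × 10^32 K = 1.19 × 10^35 K

1.19 × 10^35 K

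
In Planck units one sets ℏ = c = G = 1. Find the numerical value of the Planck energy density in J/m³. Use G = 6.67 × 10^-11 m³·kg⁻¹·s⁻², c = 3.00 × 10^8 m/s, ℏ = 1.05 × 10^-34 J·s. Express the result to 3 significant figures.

u_P = c⁷/(ℏG²)
  = 2.19 × 10^59 / 4.67 × 10^-55
  = 4.68 × 10^113 J/m³

4.68 × 10^113 J/m³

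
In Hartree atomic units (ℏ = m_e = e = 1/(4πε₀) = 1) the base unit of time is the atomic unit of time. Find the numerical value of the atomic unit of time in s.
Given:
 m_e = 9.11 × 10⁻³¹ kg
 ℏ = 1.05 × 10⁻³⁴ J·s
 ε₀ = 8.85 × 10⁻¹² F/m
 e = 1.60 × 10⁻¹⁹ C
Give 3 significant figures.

2.40 × 10⁻¹⁷ s

τ_au = (4πε₀)²ℏ³/(m_e e⁴)
E_h = 4.38 × 10⁻¹⁸ J
ℏ/E_h = 2.40 × 10⁻¹⁷ s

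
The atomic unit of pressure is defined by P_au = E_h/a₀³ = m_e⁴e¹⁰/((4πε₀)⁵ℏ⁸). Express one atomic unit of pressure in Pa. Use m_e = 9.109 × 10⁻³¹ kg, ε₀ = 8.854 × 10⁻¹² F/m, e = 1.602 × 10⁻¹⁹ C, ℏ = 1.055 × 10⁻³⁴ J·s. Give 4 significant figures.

P_au = E_h/a₀³ = m_e⁴e¹⁰/((4πε₀)⁵ℏ⁸)
E_h = 4.354 × 10⁻¹⁸ J
a₀ = 5.297 × 10⁻¹¹ m
E_h/a₀³ = 2.929 × 10¹³ Pa

2.929 × 10¹³ Pa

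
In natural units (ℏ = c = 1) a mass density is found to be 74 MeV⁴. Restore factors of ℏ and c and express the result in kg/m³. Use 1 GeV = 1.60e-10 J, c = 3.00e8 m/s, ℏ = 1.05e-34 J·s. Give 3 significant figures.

1.72e10 kg/m³

Mass density is [E]/(c²[L]³) = [E]⁴/(ℏ³c⁵).
1 GeV⁴ → 1/(ℏ³c⁵) × (1 GeV in J)⁴ = 2.33e20 kg/m³.
Convert the energy scale: 74 MeV⁴ = 7.40e-11 GeV⁴.
Result: 7.40e-11 × 2.33e20 = 1.72e10 kg/m³.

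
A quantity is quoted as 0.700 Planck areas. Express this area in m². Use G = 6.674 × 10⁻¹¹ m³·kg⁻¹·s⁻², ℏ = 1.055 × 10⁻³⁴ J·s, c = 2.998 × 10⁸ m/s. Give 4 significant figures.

1.829 × 10⁻⁷⁰ m²

One Planck area: A_P = ℏG/c³ = 2.613 × 10⁻⁷⁰ m².
0.700 × 2.613 × 10⁻⁷⁰ m² = 1.829 × 10⁻⁷⁰ m²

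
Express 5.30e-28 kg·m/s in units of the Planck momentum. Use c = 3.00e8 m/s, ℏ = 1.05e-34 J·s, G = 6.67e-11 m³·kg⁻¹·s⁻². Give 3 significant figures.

8.13e-29

Planck momentum: p_P = √(ℏc³/G) = 6.52 kg·m/s.
5.30e-28 / 6.52 = 8.13e-29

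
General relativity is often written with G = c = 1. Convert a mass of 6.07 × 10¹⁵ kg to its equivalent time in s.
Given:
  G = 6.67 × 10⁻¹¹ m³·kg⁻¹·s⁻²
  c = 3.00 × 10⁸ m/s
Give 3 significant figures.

1.50 × 10⁻²⁰ s

Mass → time via G/c³.
6.07 × 10¹⁵ kg × (G/c³) = 1.50 × 10⁻²⁰ s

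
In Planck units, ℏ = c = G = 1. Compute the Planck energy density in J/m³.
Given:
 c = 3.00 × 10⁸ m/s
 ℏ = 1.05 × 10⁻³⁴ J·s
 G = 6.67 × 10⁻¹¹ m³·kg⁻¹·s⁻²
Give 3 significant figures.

4.68 × 10¹¹³ J/m³

Dimensional analysis gives u_P = c⁷/(ℏG²).
  = 2.19 × 10⁵⁹ / 4.67 × 10⁻⁵⁵
  = 4.68 × 10¹¹³ J/m³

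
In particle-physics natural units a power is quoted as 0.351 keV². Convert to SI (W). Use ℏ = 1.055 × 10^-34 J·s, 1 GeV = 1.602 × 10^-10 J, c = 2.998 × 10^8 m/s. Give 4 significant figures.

85.38 W

Power is [E]/[T] = [E]²/ℏ.
1 GeV² → 1/ℏ × (1 GeV in J)² = 2.433 × 10^14 W.
Convert the energy scale: 0.351 keV² = 3.51 × 10^-13 GeV².
Result: 3.51 × 10^-13 × 2.433 × 10^14 = 85.38 W.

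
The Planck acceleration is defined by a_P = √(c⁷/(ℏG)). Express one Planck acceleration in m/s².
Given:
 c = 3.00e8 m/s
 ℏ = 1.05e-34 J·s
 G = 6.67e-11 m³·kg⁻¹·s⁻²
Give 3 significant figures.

a_P = √(c⁷/(ℏG))
  = √(3.12e103)
  = 5.59e51 m/s²

5.59e51 m/s²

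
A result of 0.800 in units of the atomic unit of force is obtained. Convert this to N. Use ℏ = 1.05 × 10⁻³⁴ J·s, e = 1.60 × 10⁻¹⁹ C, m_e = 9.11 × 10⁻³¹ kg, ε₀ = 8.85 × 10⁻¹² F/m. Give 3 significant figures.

One atomic unit of force: F_au = E_h/a₀ = m_e²e⁶/((4πε₀)³ℏ⁴) = 8.33 × 10⁻⁸ N.
0.800 × 8.33 × 10⁻⁸ N = 6.66 × 10⁻⁸ N

6.66 × 10⁻⁸ N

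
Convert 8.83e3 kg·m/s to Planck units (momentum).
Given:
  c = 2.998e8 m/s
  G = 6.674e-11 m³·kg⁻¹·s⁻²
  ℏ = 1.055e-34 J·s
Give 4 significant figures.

Planck momentum: p_P = √(ℏc³/G) = 6.527 kg·m/s.
8.83e3 / 6.527 = 1.353e3

1.353e3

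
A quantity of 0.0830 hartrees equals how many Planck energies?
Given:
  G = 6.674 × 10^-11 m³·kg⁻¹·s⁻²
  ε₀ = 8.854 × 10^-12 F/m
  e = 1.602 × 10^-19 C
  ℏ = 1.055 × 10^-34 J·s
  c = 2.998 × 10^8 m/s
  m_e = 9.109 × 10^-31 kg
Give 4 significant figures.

hartree: E_h = m_e e⁴/(4πε₀ℏ)² = 4.354 × 10^-18 J
Planck energy: E_P = √(ℏc⁵/G) = 1.957 × 10^9 J
0.0830 × 4.354 × 10^-18 / 1.957 × 10^9 = 1.847 × 10^-28

1.847 × 10^-28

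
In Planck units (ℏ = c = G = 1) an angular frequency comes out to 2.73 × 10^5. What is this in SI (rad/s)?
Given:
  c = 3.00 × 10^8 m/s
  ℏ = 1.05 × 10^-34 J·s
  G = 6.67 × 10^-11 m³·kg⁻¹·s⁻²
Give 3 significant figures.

5.09 × 10^48 rad/s

One Planck angular frequency: ω_P = √(c⁵/(ℏG)) = 1.86 × 10^43 rad/s.
2.73 × 10^5 × 1.86 × 10^43 rad/s = 5.09 × 10^48 rad/s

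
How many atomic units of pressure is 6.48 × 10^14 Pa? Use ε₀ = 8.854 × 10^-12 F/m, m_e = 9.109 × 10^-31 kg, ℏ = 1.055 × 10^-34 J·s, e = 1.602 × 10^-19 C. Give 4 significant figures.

atomic unit of pressure: P_au = E_h/a₀³ = m_e⁴e¹⁰/((4πε₀)⁵ℏ⁸) = 2.929 × 10^13 Pa.
6.48 × 10^14 / 2.929 × 10^13 = 22.12

22.12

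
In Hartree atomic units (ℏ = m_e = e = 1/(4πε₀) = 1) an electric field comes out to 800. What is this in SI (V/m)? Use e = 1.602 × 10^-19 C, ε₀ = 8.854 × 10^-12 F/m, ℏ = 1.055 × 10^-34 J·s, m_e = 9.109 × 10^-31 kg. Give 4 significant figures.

4.105 × 10^14 V/m

One atomic unit of electric field: E_au = E_h/(e a₀) = m_e²e⁵/((4πε₀)³ℏ⁴) = 5.131 × 10^11 V/m.
800 × 5.131 × 10^11 V/m = 4.105 × 10^14 V/m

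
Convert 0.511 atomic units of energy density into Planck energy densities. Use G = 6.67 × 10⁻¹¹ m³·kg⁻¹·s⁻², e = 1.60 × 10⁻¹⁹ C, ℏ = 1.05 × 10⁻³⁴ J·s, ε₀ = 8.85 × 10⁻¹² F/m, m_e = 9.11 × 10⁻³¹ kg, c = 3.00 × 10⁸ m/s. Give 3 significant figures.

atomic unit of energy density: u_au = E_h/a₀³ = m_e⁴e¹⁰/((4πε₀)⁵ℏ⁸) = 3.01 × 10¹³ J/m³
Planck energy density: u_P = c⁷/(ℏG²) = 4.68 × 10¹¹³ J/m³
0.511 × 3.01 × 10¹³ / 4.68 × 10¹¹³ = 3.29 × 10⁻¹⁰¹

3.29 × 10⁻¹⁰¹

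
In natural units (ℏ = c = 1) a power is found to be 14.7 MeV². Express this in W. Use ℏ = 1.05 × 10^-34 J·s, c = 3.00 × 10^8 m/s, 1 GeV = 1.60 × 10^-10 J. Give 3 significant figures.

3.58 × 10^9 W

Power is [E]/[T] = [E]²/ℏ.
1 GeV² → 1/ℏ × (1 GeV in J)² = 2.44 × 10^14 W.
Convert the energy scale: 14.7 MeV² = 1.47 × 10^-5 GeV².
Result: 1.47 × 10^-5 × 2.44 × 10^14 = 3.58 × 10^9 W.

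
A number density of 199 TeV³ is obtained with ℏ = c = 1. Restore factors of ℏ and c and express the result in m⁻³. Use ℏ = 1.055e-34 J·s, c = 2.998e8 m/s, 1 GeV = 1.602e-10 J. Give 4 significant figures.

2.586e58 m⁻³

Number density is [L]⁻³ = [E]³/(ℏc)³.
1 GeV³ → 1/(ℏc)³ × (1 GeV in J)³ = 1.299e47 m⁻³.
Convert the energy scale: 199 TeV³ = 1.99e11 GeV³.
Result: 1.99e11 × 1.299e47 = 2.586e58 m⁻³.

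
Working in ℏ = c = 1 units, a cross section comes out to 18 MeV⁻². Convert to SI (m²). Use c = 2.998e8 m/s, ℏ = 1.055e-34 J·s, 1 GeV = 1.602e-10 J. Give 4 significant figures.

7.016e-25 m²

Area is [L]² = [E]⁻²·(ℏc)²; restore (ℏc)².
1 GeV⁻² → (ℏc)² × (1 GeV in J)⁻² = 3.898e-32 m².
Convert the energy scale: 18 MeV⁻² = 1.80e7 GeV⁻².
Result: 1.80e7 × 3.898e-32 = 7.016e-25 m².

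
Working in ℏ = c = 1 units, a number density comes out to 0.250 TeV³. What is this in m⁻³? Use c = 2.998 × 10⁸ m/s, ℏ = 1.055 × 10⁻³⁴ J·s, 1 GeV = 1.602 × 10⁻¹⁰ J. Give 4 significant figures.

Number density is [L]⁻³ = [E]³/(ℏc)³.
1 GeV³ → 1/(ℏc)³ × (1 GeV in J)³ = 1.299 × 10⁴⁷ m⁻³.
Convert the energy scale: 0.250 TeV³ = 2.50 × 10⁸ GeV³.
Result: 2.50 × 10⁸ × 1.299 × 10⁴⁷ = 3.248 × 10⁵⁵ m⁻³.

3.248 × 10⁵⁵ m⁻³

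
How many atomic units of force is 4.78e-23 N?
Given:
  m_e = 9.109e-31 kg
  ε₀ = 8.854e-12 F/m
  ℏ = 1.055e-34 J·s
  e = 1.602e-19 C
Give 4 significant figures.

atomic unit of force: F_au = E_h/a₀ = m_e²e⁶/((4πε₀)³ℏ⁴) = 8.220e-8 N.
4.78e-23 / 8.220e-8 = 5.815e-16

5.815e-16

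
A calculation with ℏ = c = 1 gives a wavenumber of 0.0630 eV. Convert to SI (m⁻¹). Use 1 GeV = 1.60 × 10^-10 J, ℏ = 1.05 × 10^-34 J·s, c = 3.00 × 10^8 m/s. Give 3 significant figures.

3.20 × 10^5 m⁻¹

Inverse length is [E]/(ℏc).
1 GeV → 1/(ℏc) × (1 GeV in J) = 5.08 × 10^15 m⁻¹.
Convert the energy scale: 0.0630 eV = 6.30 × 10^-11 GeV.
Result: 6.30 × 10^-11 × 5.08 × 10^15 = 3.20 × 10^5 m⁻¹.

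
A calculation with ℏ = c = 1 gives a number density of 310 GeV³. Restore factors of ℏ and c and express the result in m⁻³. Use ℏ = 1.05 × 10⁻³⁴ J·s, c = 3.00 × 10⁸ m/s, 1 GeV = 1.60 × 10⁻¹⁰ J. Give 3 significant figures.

Number density is [L]⁻³ = [E]³/(ℏc)³.
1 GeV³ → 1/(ℏc)³ × (1 GeV in J)³ = 1.31 × 10⁴⁷ m⁻³.
Result: 310 × 1.31 × 10⁴⁷ = 4.06 × 10⁴⁹ m⁻³.

4.06 × 10⁴⁹ m⁻³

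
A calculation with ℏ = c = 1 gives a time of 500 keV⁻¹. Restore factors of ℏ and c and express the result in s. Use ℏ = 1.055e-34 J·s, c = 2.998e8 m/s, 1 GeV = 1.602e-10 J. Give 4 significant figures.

A time is [E]⁻¹ in ℏ=c=1; restore one factor of ℏ.
1 GeV⁻¹ → ℏ × (1 GeV in J)⁻¹ = 6.586e-25 s.
Convert the energy scale: 500 keV⁻¹ = 5.00e8 GeV⁻¹.
Result: 5.00e8 × 6.586e-25 = 3.293e-16 s.

3.293e-16 s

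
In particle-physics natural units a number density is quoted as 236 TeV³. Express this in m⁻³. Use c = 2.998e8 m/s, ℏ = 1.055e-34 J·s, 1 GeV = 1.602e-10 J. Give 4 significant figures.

3.067e58 m⁻³

Number density is [L]⁻³ = [E]³/(ℏc)³.
1 GeV³ → 1/(ℏc)³ × (1 GeV in J)³ = 1.299e47 m⁻³.
Convert the energy scale: 236 TeV³ = 2.36e11 GeV³.
Result: 2.36e11 × 1.299e47 = 3.067e58 m⁻³.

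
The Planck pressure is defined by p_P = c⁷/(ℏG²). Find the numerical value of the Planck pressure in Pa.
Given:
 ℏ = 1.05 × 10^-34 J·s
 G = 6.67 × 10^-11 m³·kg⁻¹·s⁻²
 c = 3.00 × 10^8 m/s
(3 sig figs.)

p_P = c⁷/(ℏG²)
  = 2.19 × 10^59 / 4.67 × 10^-55
  = 4.68 × 10^113 Pa

4.68 × 10^113 Pa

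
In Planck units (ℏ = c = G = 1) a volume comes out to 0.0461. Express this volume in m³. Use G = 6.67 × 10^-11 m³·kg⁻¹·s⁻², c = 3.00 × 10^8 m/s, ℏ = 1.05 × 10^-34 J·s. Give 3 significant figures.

1.93 × 10^-106 m³

One Planck volume: V_P = (ℏG/c³)^(3/2) = 4.18 × 10^-105 m³.
0.0461 × 4.18 × 10^-105 m³ = 1.93 × 10^-106 m³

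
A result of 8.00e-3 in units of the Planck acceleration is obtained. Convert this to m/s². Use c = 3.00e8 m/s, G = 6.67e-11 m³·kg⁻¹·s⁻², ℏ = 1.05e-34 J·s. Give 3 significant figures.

One Planck acceleration: a_P = √(c⁷/(ℏG)) = 5.59e51 m/s².
8.00e-3 × 5.59e51 m/s² = 4.47e49 m/s²

4.47e49 m/s²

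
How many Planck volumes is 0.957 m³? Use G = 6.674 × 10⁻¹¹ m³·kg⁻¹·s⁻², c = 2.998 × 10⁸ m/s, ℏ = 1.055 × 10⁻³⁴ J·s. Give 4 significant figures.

Planck volume: V_P = (ℏG/c³)^(3/2) = 4.224 × 10⁻¹⁰⁵ m³.
0.957 / 4.224 × 10⁻¹⁰⁵ = 2.266 × 10¹⁰⁴

2.266 × 10¹⁰⁴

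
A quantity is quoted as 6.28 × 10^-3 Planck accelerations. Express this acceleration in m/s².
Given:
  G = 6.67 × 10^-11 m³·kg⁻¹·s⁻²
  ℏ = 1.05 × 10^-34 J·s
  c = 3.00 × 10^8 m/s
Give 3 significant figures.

3.51 × 10^49 m/s²

One Planck acceleration: a_P = √(c⁷/(ℏG)) = 5.59 × 10^51 m/s².
6.28 × 10^-3 × 5.59 × 10^51 m/s² = 3.51 × 10^49 m/s²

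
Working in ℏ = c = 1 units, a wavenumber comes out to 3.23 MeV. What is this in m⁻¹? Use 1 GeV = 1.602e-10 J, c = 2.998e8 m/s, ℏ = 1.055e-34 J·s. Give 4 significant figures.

1.636e13 m⁻¹

Inverse length is [E]/(ℏc).
1 GeV → 1/(ℏc) × (1 GeV in J) = 5.065e15 m⁻¹.
Convert the energy scale: 3.23 MeV = 3.23e-3 GeV.
Result: 3.23e-3 × 5.065e15 = 1.636e13 m⁻¹.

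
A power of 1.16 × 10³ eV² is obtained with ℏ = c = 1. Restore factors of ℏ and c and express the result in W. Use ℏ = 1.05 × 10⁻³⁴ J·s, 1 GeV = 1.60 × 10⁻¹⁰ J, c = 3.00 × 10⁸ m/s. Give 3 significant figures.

0.283 W

Power is [E]/[T] = [E]²/ℏ.
1 GeV² → 1/ℏ × (1 GeV in J)² = 2.44 × 10¹⁴ W.
Convert the energy scale: 1.16 × 10³ eV² = 1.16 × 10⁻¹⁵ GeV².
Result: 1.16 × 10⁻¹⁵ × 2.44 × 10¹⁴ = 0.283 W.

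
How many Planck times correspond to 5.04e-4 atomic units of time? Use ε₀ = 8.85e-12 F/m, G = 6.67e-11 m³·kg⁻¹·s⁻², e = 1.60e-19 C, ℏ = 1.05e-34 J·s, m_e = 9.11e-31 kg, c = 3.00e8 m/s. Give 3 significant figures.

2.25e23

atomic unit of time: τ_au = (4πε₀)²ℏ³/(m_e e⁴) = 2.40e-17 s
Planck time: t_P = √(ℏG/c⁵) = 5.37e-44 s
5.04e-4 × 2.40e-17 / 5.37e-44 = 2.25e23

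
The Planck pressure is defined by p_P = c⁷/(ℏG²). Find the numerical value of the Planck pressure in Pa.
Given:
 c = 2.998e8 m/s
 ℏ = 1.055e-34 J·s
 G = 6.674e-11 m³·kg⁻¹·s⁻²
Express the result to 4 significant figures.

p_P = c⁷/(ℏG²)
  = 2.177e59 / 4.699e-55
  = 4.632e113 Pa

4.632e113 Pa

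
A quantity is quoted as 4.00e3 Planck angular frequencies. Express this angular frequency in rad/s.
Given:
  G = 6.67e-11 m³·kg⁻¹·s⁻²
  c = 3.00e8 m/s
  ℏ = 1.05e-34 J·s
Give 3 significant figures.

7.45e46 rad/s

One Planck angular frequency: ω_P = √(c⁵/(ℏG)) = 1.86e43 rad/s.
4.00e3 × 1.86e43 rad/s = 7.45e46 rad/s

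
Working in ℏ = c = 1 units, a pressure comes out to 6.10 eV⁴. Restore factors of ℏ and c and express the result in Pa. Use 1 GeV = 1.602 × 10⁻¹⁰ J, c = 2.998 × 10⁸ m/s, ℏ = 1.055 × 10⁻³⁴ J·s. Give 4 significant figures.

127 Pa

Pressure is [E]/[L]³ = [E]⁴/(ℏc)³.
1 GeV⁴ → 1/(ℏc)³ × (1 GeV in J)⁴ = 2.082 × 10³⁷ Pa.
Convert the energy scale: 6.10 eV⁴ = 6.10 × 10⁻³⁶ GeV⁴.
Result: 6.10 × 10⁻³⁶ × 2.082 × 10³⁷ = 127 Pa.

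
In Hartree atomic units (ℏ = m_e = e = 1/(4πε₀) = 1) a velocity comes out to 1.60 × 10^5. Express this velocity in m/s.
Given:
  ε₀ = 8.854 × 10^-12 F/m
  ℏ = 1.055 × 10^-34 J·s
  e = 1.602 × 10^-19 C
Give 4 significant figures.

3.498 × 10^11 m/s

One atomic unit of velocity: v_au = e²/(4πε₀ℏ) = 2.186 × 10^6 m/s.
1.60 × 10^5 × 2.186 × 10^6 m/s = 3.498 × 10^11 m/s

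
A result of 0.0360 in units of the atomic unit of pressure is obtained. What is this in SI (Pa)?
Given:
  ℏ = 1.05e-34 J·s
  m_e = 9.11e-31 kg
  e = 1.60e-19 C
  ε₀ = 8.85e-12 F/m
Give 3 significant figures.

1.08e12 Pa

One atomic unit of pressure: P_au = E_h/a₀³ = m_e⁴e¹⁰/((4πε₀)⁵ℏ⁸) = 3.01e13 Pa.
0.0360 × 3.01e13 Pa = 1.08e12 Pa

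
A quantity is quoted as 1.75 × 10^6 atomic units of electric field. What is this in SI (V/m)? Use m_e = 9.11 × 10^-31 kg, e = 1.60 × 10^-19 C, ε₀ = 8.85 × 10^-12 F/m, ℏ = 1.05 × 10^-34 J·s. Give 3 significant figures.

One atomic unit of electric field: E_au = E_h/(e a₀) = m_e²e⁵/((4πε₀)³ℏ⁴) = 5.20 × 10^11 V/m.
1.75 × 10^6 × 5.20 × 10^11 V/m = 9.11 × 10^17 V/m

9.11 × 10^17 V/m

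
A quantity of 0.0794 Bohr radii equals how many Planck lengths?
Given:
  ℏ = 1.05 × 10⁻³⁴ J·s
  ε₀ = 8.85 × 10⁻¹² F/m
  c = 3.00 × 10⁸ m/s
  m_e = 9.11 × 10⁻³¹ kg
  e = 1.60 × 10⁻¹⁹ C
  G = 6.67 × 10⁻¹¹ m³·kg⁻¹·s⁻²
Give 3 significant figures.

Bohr radius: a₀ = 4πε₀ℏ²/(m_e e²) = 5.26 × 10⁻¹¹ m
Planck length: ℓ_P = √(ℏG/c³) = 1.61 × 10⁻³⁵ m
0.0794 × 5.26 × 10⁻¹¹ / 1.61 × 10⁻³⁵ = 2.59 × 10²³

2.59 × 10²³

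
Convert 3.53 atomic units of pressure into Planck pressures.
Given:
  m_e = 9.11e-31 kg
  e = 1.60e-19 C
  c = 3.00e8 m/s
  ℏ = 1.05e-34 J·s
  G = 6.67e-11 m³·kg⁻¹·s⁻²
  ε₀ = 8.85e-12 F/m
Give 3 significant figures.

2.27e-100

atomic unit of pressure: P_au = E_h/a₀³ = m_e⁴e¹⁰/((4πε₀)⁵ℏ⁸) = 3.01e13 Pa
Planck pressure: p_P = c⁷/(ℏG²) = 4.68e113 Pa
3.53 × 3.01e13 / 4.68e113 = 2.27e-100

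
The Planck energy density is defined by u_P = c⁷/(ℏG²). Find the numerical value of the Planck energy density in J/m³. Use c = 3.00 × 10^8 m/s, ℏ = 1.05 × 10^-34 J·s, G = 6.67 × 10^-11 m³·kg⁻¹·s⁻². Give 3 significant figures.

u_P = c⁷/(ℏG²)
  = 2.19 × 10^59 / 4.67 × 10^-55
  = 4.68 × 10^113 J/m³

4.68 × 10^113 J/m³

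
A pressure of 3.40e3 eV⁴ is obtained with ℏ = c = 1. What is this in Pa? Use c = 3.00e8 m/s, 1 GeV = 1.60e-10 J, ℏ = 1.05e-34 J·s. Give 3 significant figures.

Pressure is [E]/[L]³ = [E]⁴/(ℏc)³.
1 GeV⁴ → 1/(ℏc)³ × (1 GeV in J)⁴ = 2.10e37 Pa.
Convert the energy scale: 3.40e3 eV⁴ = 3.40e-33 GeV⁴.
Result: 3.40e-33 × 2.10e37 = 7.13e4 Pa.

7.13e4 Pa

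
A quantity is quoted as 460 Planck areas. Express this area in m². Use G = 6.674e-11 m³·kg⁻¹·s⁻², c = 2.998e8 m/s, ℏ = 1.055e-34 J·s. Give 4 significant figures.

One Planck area: A_P = ℏG/c³ = 2.613e-70 m².
460 × 2.613e-70 m² = 1.202e-67 m²

1.202e-67 m²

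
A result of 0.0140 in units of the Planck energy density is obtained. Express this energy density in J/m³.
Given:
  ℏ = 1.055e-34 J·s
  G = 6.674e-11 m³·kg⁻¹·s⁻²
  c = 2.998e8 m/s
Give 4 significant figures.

One Planck energy density: u_P = c⁷/(ℏG²) = 4.632e113 J/m³.
0.0140 × 4.632e113 J/m³ = 6.485e111 J/m³

6.485e111 J/m³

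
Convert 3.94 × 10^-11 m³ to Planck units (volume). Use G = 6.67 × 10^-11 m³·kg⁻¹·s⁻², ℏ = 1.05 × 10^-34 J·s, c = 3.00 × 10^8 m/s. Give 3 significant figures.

Planck volume: V_P = (ℏG/c³)^(3/2) = 4.18 × 10^-105 m³.
3.94 × 10^-11 / 4.18 × 10^-105 = 9.43 × 10^93

9.43 × 10^93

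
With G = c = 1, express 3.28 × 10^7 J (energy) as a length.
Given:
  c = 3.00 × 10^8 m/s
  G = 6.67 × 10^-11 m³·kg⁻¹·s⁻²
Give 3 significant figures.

2.70 × 10^-37 m

Energy → length via G/c⁴.
3.28 × 10^7 J × (G/c⁴) = 2.70 × 10^-37 m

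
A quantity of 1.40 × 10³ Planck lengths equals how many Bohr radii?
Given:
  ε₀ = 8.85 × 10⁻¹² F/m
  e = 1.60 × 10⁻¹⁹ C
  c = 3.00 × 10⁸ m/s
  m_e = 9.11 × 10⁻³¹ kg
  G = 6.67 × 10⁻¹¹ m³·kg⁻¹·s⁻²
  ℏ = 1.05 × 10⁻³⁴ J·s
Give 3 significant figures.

4.29 × 10⁻²²

Planck length: ℓ_P = √(ℏG/c³) = 1.61 × 10⁻³⁵ m
Bohr radius: a₀ = 4πε₀ℏ²/(m_e e²) = 5.26 × 10⁻¹¹ m
1.40 × 10³ × 1.61 × 10⁻³⁵ / 5.26 × 10⁻¹¹ = 4.29 × 10⁻²²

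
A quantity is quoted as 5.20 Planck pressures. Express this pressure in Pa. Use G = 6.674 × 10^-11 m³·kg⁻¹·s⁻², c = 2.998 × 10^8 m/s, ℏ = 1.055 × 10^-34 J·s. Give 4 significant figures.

One Planck pressure: p_P = c⁷/(ℏG²) = 4.632 × 10^113 Pa.
5.20 × 4.632 × 10^113 Pa = 2.409 × 10^114 Pa

2.409 × 10^114 Pa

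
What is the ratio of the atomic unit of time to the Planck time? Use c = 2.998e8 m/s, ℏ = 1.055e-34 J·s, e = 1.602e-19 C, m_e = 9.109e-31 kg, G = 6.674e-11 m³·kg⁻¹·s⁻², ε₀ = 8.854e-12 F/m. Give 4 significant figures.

4.494e26

atomic unit of time: τ_au = (4πε₀)²ℏ³/(m_e e⁴) = 2.423e-17 s
Planck time: t_P = √(ℏG/c⁵) = 5.392e-44 s
ratio = 2.423e-17 / 5.392e-44 = 4.494e26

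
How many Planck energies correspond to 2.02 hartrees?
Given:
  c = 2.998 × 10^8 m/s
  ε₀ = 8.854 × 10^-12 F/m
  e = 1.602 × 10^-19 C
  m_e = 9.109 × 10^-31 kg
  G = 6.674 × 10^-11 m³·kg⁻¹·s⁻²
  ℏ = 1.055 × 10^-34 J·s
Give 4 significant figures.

hartree: E_h = m_e e⁴/(4πε₀ℏ)² = 4.354 × 10^-18 J
Planck energy: E_P = √(ℏc⁵/G) = 1.957 × 10^9 J
2.02 × 4.354 × 10^-18 / 1.957 × 10^9 = 4.495 × 10^-27

4.495 × 10^-27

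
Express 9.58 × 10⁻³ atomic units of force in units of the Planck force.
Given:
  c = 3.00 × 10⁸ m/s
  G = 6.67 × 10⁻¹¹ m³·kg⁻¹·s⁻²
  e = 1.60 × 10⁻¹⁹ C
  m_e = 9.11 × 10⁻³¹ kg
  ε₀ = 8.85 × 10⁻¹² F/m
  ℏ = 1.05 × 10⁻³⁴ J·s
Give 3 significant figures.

atomic unit of force: F_au = E_h/a₀ = m_e²e⁶/((4πε₀)³ℏ⁴) = 8.33 × 10⁻⁸ N
Planck force: F_P = c⁴/G = 1.21 × 10⁴⁴ N
9.58 × 10⁻³ × 8.33 × 10⁻⁸ / 1.21 × 10⁴⁴ = 6.57 × 10⁻⁵⁴

6.57 × 10⁻⁵⁴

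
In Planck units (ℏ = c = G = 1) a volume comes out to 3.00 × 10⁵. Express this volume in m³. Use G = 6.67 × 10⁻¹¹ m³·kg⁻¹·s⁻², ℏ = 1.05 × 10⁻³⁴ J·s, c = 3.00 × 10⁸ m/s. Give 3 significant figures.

1.25 × 10⁻⁹⁹ m³

One Planck volume: V_P = (ℏG/c³)^(3/2) = 4.18 × 10⁻¹⁰⁵ m³.
3.00 × 10⁵ × 4.18 × 10⁻¹⁰⁵ m³ = 1.25 × 10⁻⁹⁹ m³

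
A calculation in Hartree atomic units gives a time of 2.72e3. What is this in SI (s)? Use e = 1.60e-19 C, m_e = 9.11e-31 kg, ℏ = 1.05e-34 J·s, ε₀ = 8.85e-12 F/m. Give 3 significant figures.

One atomic unit of time: τ_au = (4πε₀)²ℏ³/(m_e e⁴) = 2.40e-17 s.
2.72e3 × 2.40e-17 s = 6.52e-14 s

6.52e-14 s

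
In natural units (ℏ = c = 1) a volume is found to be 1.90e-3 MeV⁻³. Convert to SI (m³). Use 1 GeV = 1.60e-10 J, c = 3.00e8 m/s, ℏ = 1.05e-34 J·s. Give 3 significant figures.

1.45e-41 m³

Volume is [L]³ = [E]⁻³·(ℏc)³.
1 GeV⁻³ → (ℏc)³ × (1 GeV in J)⁻³ = 7.63e-48 m³.
Convert the energy scale: 1.90e-3 MeV⁻³ = 1.90e6 GeV⁻³.
Result: 1.90e6 × 7.63e-48 = 1.45e-41 m³.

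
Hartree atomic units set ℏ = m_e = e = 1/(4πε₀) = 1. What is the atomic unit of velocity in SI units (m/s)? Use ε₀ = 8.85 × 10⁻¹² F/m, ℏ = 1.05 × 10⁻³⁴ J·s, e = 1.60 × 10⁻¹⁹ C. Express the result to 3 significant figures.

2.19 × 10⁶ m/s

From ℏ = m_e = e = 1/(4πε₀) = 1 the velocity scale is v_au = e²/(4πε₀ℏ).
  = 2.56 × 10⁻³⁸ / 1.17 × 10⁻⁴⁴
  = 2.19 × 10⁶ m/s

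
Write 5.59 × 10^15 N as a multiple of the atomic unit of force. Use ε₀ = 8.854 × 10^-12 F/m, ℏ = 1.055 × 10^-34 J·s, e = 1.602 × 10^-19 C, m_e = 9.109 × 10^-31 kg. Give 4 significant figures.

6.801 × 10^22

atomic unit of force: F_au = E_h/a₀ = m_e²e⁶/((4πε₀)³ℏ⁴) = 8.220 × 10^-8 N.
5.59 × 10^15 / 8.220 × 10^-8 = 6.801 × 10^22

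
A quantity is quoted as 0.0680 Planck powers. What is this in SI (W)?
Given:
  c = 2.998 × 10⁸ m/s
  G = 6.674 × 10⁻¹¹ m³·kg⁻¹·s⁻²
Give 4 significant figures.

One Planck power: P_P = c⁵/G = 3.629 × 10⁵² W.
0.0680 × 3.629 × 10⁵² W = 2.468 × 10⁵¹ W

2.468 × 10⁵¹ W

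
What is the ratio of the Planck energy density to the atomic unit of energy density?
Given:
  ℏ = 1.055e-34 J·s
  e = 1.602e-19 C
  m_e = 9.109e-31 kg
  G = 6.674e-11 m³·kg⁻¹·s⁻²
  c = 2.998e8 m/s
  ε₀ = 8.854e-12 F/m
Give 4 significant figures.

1.581e100

Planck energy density: u_P = c⁷/(ℏG²) = 4.632e113 J/m³
atomic unit of energy density: u_au = E_h/a₀³ = m_e⁴e¹⁰/((4πε₀)⁵ℏ⁸) = 2.929e13 J/m³
ratio = 4.632e113 / 2.929e13 = 1.581e100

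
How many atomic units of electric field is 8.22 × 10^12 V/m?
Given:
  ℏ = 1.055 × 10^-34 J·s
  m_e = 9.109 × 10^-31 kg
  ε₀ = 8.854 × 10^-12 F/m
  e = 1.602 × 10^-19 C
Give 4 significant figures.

atomic unit of electric field: E_au = E_h/(e a₀) = m_e²e⁵/((4πε₀)³ℏ⁴) = 5.131 × 10^11 V/m.
8.22 × 10^12 / 5.131 × 10^11 = 16.02

16.02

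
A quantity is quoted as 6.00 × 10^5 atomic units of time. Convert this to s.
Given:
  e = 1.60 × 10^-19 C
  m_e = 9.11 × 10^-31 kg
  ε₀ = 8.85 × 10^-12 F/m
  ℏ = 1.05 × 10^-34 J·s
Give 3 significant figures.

One atomic unit of time: τ_au = (4πε₀)²ℏ³/(m_e e⁴) = 2.40 × 10^-17 s.
6.00 × 10^5 × 2.40 × 10^-17 s = 1.44 × 10^-11 s

1.44 × 10^-11 s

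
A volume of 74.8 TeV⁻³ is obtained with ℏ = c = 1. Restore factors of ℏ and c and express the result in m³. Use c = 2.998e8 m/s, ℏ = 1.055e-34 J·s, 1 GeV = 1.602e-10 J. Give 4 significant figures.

Volume is [L]³ = [E]⁻³·(ℏc)³.
1 GeV⁻³ → (ℏc)³ × (1 GeV in J)⁻³ = 7.696e-48 m³.
Convert the energy scale: 74.8 TeV⁻³ = 7.48e-8 GeV⁻³.
Result: 7.48e-8 × 7.696e-48 = 5.757e-55 m³.

5.757e-55 m³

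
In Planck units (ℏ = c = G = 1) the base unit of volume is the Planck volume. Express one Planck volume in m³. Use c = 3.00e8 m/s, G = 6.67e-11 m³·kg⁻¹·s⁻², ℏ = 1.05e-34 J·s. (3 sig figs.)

4.18e-105 m³

V_P = (ℏG/c³)^(3/2)
  = √(1.75e-209)
  = 4.18e-105 m³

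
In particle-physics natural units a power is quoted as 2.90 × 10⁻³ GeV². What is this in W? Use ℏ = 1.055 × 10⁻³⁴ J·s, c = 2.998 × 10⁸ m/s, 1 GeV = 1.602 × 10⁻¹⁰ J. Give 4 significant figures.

7.055 × 10¹¹ W

Power is [E]/[T] = [E]²/ℏ.
1 GeV² → 1/ℏ × (1 GeV in J)² = 2.433 × 10¹⁴ W.
Result: 2.90 × 10⁻³ × 2.433 × 10¹⁴ = 7.055 × 10¹¹ W.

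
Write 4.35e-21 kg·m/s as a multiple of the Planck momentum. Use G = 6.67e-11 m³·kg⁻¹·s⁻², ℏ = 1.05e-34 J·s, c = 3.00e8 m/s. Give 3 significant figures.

6.67e-22

Planck momentum: p_P = √(ℏc³/G) = 6.52 kg·m/s.
4.35e-21 / 6.52 = 6.67e-22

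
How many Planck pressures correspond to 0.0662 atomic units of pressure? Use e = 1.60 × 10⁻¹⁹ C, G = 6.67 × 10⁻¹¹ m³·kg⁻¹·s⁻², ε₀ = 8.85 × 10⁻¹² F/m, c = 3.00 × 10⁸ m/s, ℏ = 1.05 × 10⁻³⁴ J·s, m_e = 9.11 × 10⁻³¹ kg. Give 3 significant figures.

4.26 × 10⁻¹⁰²

atomic unit of pressure: P_au = E_h/a₀³ = m_e⁴e¹⁰/((4πε₀)⁵ℏ⁸) = 3.01 × 10¹³ Pa
Planck pressure: p_P = c⁷/(ℏG²) = 4.68 × 10¹¹³ Pa
0.0662 × 3.01 × 10¹³ / 4.68 × 10¹¹³ = 4.26 × 10⁻¹⁰²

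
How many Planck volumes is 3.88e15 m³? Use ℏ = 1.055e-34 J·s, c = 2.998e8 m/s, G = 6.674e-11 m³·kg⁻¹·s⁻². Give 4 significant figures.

9.186e119

Planck volume: V_P = (ℏG/c³)^(3/2) = 4.224e-105 m³.
3.88e15 / 4.224e-105 = 9.186e119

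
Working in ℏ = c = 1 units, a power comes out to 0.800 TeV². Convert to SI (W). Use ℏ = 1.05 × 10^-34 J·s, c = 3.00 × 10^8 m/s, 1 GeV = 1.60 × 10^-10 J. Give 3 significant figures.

Power is [E]/[T] = [E]²/ℏ.
1 GeV² → 1/ℏ × (1 GeV in J)² = 2.44 × 10^14 W.
Convert the energy scale: 0.800 TeV² = 8.00 × 10^5 GeV².
Result: 8.00 × 10^5 × 2.44 × 10^14 = 1.95 × 10^20 W.

1.95 × 10^20 W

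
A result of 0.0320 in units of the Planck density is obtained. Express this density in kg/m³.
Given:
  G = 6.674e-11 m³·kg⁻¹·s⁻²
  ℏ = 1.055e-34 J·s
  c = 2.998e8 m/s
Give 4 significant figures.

One Planck density: ρ_P = c⁵/(ℏG²) = 5.154e96 kg/m³.
0.0320 × 5.154e96 kg/m³ = 1.649e95 kg/m³

1.649e95 kg/m³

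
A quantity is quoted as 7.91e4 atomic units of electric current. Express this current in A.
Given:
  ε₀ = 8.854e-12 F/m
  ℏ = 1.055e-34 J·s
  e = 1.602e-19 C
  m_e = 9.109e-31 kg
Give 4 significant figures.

523 A

One atomic unit of electric current: I_au = e E_h/ℏ = m_e e⁵/((4πε₀)²ℏ³) = 6.612e-3 A.
7.91e4 × 6.612e-3 A = 523 A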